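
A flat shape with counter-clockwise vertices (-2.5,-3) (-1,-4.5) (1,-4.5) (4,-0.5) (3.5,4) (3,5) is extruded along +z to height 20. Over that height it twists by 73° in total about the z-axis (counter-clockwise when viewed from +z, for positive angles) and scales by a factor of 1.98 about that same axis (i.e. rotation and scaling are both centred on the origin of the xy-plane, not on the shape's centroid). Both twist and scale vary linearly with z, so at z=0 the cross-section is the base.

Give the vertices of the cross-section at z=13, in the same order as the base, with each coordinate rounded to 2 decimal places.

Cross-section at z=13: (0.85,-6.34) (4.32,-6.19) (6.53,-3.78) (5.03,4.27) (-0.95,8.65) (-2.71,9.15)

t = z/height = 13/20 = 0.65
s = 1 + (scale-1)·z/height = 1 + (1.98-1)·13/20 = 1.637000
θ = twist·z/height = 73°·13/20 = 47.4500° = 0.828159 rad
cos θ = 0.676233, sin θ = 0.736687 (intermediates below are computed at full precision and shown rounded to 5 d.p.)
v1: (-2.5,-3) → rotate → (0.51948,-3.87042) → ×s → (0.85039,-6.33588) → (0.85,-6.34)
v2: (-1,-4.5) → rotate → (2.63886,-3.77974) → ×s → (4.31981,-6.18743) → (4.32,-6.19)
v3: (1,-4.5) → rotate → (3.99133,-2.30636) → ×s → (6.53380,-3.77552) → (6.53,-3.78)
v4: (4,-0.5) → rotate → (3.07328,2.60863) → ×s → (5.03095,4.27033) → (5.03,4.27)
v5: (3.5,4) → rotate → (-0.57993,5.28334) → ×s → (-0.94935,8.64883) → (-0.95,8.65)
v6: (3,5) → rotate → (-1.65474,5.59123) → ×s → (-2.70881,9.15284) → (-2.71,9.15)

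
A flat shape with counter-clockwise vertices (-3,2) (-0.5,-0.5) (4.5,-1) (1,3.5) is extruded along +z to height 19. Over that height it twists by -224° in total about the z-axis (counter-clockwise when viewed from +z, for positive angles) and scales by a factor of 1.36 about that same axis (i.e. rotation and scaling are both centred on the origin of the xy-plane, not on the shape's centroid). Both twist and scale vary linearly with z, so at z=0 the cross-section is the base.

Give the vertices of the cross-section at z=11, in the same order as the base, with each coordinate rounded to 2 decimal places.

t = z/height = 11/19 = 0.578947
s = 1 + (scale-1)·z/height = 1 + (1.36-1)·11/19 = 1.208421
θ = twist·z/height = -224°·11/19 = -129.6842° = -2.263416 rad
cos θ = -0.638556, sin θ = -0.769576 (intermediates below are computed at full precision and shown rounded to 5 d.p.)
v1: (-3,2) → rotate → (3.45482,1.03162) → ×s → (4.17488,1.24663) → (4.17,1.25)
v2: (-0.5,-0.5) → rotate → (-0.06551,0.70407) → ×s → (-0.07916,0.85081) → (-0.08,0.85)
v3: (4.5,-1) → rotate → (-3.64308,-2.82453) → ×s → (-4.40237,-3.41323) → (-4.40,-3.41)
v4: (1,3.5) → rotate → (2.05496,-3.00452) → ×s → (2.48326,-3.63073) → (2.48,-3.63)

Cross-section at z=11: (4.17,1.25) (-0.08,0.85) (-4.40,-3.41) (2.48,-3.63)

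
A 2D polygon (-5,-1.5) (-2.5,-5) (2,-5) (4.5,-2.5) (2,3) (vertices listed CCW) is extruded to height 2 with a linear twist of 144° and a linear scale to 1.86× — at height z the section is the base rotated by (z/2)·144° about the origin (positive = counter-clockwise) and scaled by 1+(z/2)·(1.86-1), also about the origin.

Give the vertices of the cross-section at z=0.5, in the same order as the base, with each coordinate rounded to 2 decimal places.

t = z/height = 0.5/2 = 0.25
s = 1 + (scale-1)·z/height = 1 + (1.86-1)·0.5/2 = 1.215000
θ = twist·z/height = 144°·0.5/2 = 36.0000° = 0.628319 rad
cos θ = 0.809017, sin θ = 0.587785 (intermediates below are computed at full precision and shown rounded to 5 d.p.)
v1: (-5,-1.5) → rotate → (-3.16341,-4.15245) → ×s → (-3.84354,-5.04523) → (-3.84,-5.05)
v2: (-2.5,-5) → rotate → (0.91638,-5.51455) → ×s → (1.11341,-6.70018) → (1.11,-6.70)
v3: (2,-5) → rotate → (4.55696,-2.86951) → ×s → (5.53671,-3.48646) → (5.54,-3.49)
v4: (4.5,-2.5) → rotate → (5.11004,0.62249) → ×s → (6.20870,0.75633) → (6.21,0.76)
v5: (2,3) → rotate → (-0.14532,3.60262) → ×s → (-0.17657,4.37719) → (-0.18,4.38)

Cross-section at z=0.5: (-3.84,-5.05) (1.11,-6.70) (5.54,-3.49) (6.21,0.76) (-0.18,4.38)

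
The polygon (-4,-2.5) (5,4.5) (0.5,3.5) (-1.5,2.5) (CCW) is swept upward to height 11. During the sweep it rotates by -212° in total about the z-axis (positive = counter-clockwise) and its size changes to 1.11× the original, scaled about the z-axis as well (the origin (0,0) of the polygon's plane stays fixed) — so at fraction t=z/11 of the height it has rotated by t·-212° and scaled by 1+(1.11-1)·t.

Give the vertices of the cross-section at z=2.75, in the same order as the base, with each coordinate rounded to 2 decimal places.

t = z/height = 2.75/11 = 0.25
s = 1 + (scale-1)·z/height = 1 + (1.11-1)·2.75/11 = 1.027500
θ = twist·z/height = -212°·2.75/11 = -53.0000° = -0.925025 rad
cos θ = 0.601815, sin θ = -0.798636 (intermediates below are computed at full precision and shown rounded to 5 d.p.)
v1: (-4,-2.5) → rotate → (-4.40385,1.69000) → ×s → (-4.52495,1.73648) → (-4.52,1.74)
v2: (5,4.5) → rotate → (6.60293,-1.28501) → ×s → (6.78452,-1.32035) → (6.78,-1.32)
v3: (0.5,3.5) → rotate → (3.09613,1.70703) → ×s → (3.18128,1.75398) → (3.18,1.75)
v4: (-1.5,2.5) → rotate → (1.09387,2.70249) → ×s → (1.12395,2.77681) → (1.12,2.78)

Cross-section at z=2.75: (-4.52,1.74) (6.78,-1.32) (3.18,1.75) (1.12,2.78)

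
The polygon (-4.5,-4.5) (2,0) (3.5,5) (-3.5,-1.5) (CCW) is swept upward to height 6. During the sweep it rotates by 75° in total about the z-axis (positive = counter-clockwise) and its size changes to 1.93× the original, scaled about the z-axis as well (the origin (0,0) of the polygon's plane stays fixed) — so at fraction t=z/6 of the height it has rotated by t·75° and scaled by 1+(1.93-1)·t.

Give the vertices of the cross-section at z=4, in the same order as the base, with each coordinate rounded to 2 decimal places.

Cross-section at z=4: (0.90,-10.27) (2.08,2.48) (-2.56,9.55) (-1.78,-5.91)

t = z/height = 4/6 = 0.666667
s = 1 + (scale-1)·z/height = 1 + (1.93-1)·4/6 = 1.620000
θ = twist·z/height = 75°·4/6 = 50.0000° = 0.872665 rad
cos θ = 0.642788, sin θ = 0.766044 (intermediates below are computed at full precision and shown rounded to 5 d.p.)
v1: (-4.5,-4.5) → rotate → (0.55466,-6.33974) → ×s → (0.89854,-10.27039) → (0.90,-10.27)
v2: (2,0) → rotate → (1.28558,1.53209) → ×s → (2.08263,2.48198) → (2.08,2.48)
v3: (3.5,5) → rotate → (-1.58047,5.89509) → ×s → (-2.56035,9.55005) → (-2.56,9.55)
v4: (-3.5,-1.5) → rotate → (-1.10069,-3.64534) → ×s → (-1.78312,-5.90545) → (-1.78,-5.91)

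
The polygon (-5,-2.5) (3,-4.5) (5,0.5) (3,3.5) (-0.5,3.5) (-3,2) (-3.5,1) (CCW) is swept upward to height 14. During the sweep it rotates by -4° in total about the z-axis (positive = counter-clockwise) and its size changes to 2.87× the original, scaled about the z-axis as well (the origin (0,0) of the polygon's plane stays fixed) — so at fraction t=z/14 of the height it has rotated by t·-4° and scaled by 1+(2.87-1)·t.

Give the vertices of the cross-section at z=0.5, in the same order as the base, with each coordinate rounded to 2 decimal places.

Cross-section at z=0.5: (-5.34,-2.65) (3.19,-4.81) (5.34,0.52) (3.21,3.73) (-0.52,3.74) (-3.20,2.14) (-3.73,1.08)

t = z/height = 0.5/14 = 0.0357143
s = 1 + (scale-1)·z/height = 1 + (2.87-1)·0.5/14 = 1.066786
θ = twist·z/height = -4°·0.5/14 = -0.1429° = -0.002493 rad
cos θ = 0.999997, sin θ = -0.002493 (intermediates below are computed at full precision and shown rounded to 5 d.p.)
v1: (-5,-2.5) → rotate → (-5.00622,-2.48753) → ×s → (-5.34056,-2.65366) → (-5.34,-2.65)
v2: (3,-4.5) → rotate → (2.98877,-4.50747) → ×s → (3.18838,-4.80850) → (3.19,-4.81)
v3: (5,0.5) → rotate → (5.00123,0.48753) → ×s → (5.33524,0.52009) → (5.34,0.52)
v4: (3,3.5) → rotate → (3.00872,3.49251) → ×s → (3.20966,3.72576) → (3.21,3.73)
v5: (-0.5,3.5) → rotate → (-0.49127,3.50124) → ×s → (-0.52408,3.73507) → (-0.52,3.74)
v6: (-3,2) → rotate → (-2.99500,2.00747) → ×s → (-3.19503,2.14154) → (-3.20,2.14)
v7: (-3.5,1) → rotate → (-3.49750,1.00872) → ×s → (-3.73108,1.07609) → (-3.73,1.08)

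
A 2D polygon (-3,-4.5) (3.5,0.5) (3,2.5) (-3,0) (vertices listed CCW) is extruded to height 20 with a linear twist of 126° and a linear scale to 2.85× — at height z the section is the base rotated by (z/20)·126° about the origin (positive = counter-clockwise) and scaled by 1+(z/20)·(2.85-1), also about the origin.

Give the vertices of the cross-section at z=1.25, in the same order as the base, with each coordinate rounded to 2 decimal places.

Cross-section at z=1.25: (-2.63,-5.43) (3.79,1.09) (2.93,3.22) (-3.32,-0.46)

t = z/height = 1.25/20 = 0.0625
s = 1 + (scale-1)·z/height = 1 + (2.85-1)·1.25/20 = 1.115625
θ = twist·z/height = 126°·1.25/20 = 7.8750° = 0.137445 rad
cos θ = 0.990569, sin θ = 0.137012 (intermediates below are computed at full precision and shown rounded to 5 d.p.)
v1: (-3,-4.5) → rotate → (-2.35515,-4.86860) → ×s → (-2.62747,-5.43153) → (-2.63,-5.43)
v2: (3.5,0.5) → rotate → (3.39849,0.97483) → ×s → (3.79144,1.08754) → (3.79,1.09)
v3: (3,2.5) → rotate → (2.62918,2.88746) → ×s → (2.93318,3.22132) → (2.93,3.22)
v4: (-3,0) → rotate → (-2.97171,-0.41104) → ×s → (-3.31531,-0.45856) → (-3.32,-0.46)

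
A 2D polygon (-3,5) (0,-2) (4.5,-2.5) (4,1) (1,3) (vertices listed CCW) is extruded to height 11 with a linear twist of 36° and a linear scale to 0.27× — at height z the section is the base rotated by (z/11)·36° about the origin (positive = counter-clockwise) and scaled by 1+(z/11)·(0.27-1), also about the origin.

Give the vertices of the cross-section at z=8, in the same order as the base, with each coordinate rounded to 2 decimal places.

t = z/height = 8/11 = 0.727273
s = 1 + (scale-1)·z/height = 1 + (0.27-1)·8/11 = 0.469091
θ = twist·z/height = 36°·8/11 = 26.1818° = 0.456959 rad
cos θ = 0.897398, sin θ = 0.441221 (intermediates below are computed at full precision and shown rounded to 5 d.p.)
v1: (-3,5) → rotate → (-4.89830,3.16333) → ×s → (-2.29775,1.48389) → (-2.30,1.48)
v2: (0,-2) → rotate → (0.88244,-1.79480) → ×s → (0.41395,-0.84192) → (0.41,-0.84)
v3: (4.5,-2.5) → rotate → (5.14135,-0.25800) → ×s → (2.41176,-0.12103) → (2.41,-0.12)
v4: (4,1) → rotate → (3.14837,2.66228) → ×s → (1.47687,1.24885) → (1.48,1.25)
v5: (1,3) → rotate → (-0.42626,3.13342) → ×s → (-0.19996,1.46986) → (-0.20,1.47)

Cross-section at z=8: (-2.30,1.48) (0.41,-0.84) (2.41,-0.12) (1.48,1.25) (-0.20,1.47)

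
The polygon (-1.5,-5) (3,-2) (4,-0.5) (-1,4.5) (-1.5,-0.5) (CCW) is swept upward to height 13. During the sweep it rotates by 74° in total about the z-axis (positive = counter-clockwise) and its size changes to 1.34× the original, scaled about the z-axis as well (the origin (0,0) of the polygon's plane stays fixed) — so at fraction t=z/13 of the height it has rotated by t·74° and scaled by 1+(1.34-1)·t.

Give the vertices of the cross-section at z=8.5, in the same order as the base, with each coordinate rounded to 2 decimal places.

Cross-section at z=8.5: (3.35,-5.43) (4.26,1.12) (3.70,3.25) (-4.92,2.74) (-0.76,-1.78)

t = z/height = 8.5/13 = 0.653846
s = 1 + (scale-1)·z/height = 1 + (1.34-1)·8.5/13 = 1.222308
θ = twist·z/height = 74°·8.5/13 = 48.3846° = 0.844471 rad
cos θ = 0.664127, sin θ = 0.747620 (intermediates below are computed at full precision and shown rounded to 5 d.p.)
v1: (-1.5,-5) → rotate → (2.74191,-4.44206) → ×s → (3.35146,-5.42957) → (3.35,-5.43)
v2: (3,-2) → rotate → (3.48762,0.91461) → ×s → (4.26295,1.11793) → (4.26,1.12)
v3: (4,-0.5) → rotate → (3.03032,2.65842) → ×s → (3.70398,3.24940) → (3.70,3.25)
v4: (-1,4.5) → rotate → (-4.02842,2.24095) → ×s → (-4.92396,2.73913) → (-4.92,2.74)
v5: (-1.5,-0.5) → rotate → (-0.62238,-1.45349) → ×s → (-0.76074,-1.77662) → (-0.76,-1.78)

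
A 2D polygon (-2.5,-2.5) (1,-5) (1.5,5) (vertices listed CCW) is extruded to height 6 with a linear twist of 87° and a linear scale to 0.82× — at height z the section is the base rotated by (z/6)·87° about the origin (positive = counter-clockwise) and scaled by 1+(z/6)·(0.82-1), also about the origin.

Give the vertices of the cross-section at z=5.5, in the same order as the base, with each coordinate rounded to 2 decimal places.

Cross-section at z=5.5: (1.68,-2.43) (4.26,0.08) (-3.89,1.98)

t = z/height = 5.5/6 = 0.916667
s = 1 + (scale-1)·z/height = 1 + (0.82-1)·5.5/6 = 0.835000
θ = twist·z/height = 87°·5.5/6 = 79.7500° = 1.391900 rad
cos θ = 0.177944, sin θ = 0.984041 (intermediates below are computed at full precision and shown rounded to 5 d.p.)
v1: (-2.5,-2.5) → rotate → (2.01524,-2.90496) → ×s → (1.68273,-2.42564) → (1.68,-2.43)
v2: (1,-5) → rotate → (5.09815,0.09432) → ×s → (4.25695,0.07876) → (4.26,0.08)
v3: (1.5,5) → rotate → (-4.65329,2.36578) → ×s → (-3.88550,1.97543) → (-3.89,1.98)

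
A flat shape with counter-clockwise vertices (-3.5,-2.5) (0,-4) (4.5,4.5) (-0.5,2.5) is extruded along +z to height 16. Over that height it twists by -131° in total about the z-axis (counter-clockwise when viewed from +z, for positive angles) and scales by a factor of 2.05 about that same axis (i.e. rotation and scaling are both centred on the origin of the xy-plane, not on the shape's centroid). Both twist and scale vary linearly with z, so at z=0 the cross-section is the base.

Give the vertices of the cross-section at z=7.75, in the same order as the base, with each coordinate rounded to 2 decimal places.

Cross-section at z=7.75: (-5.73,3.04) (-5.40,-2.70) (9.11,-3.04) (3.04,2.36)

t = z/height = 7.75/16 = 0.484375
s = 1 + (scale-1)·z/height = 1 + (2.05-1)·7.75/16 = 1.508594
θ = twist·z/height = -131°·7.75/16 = -63.4531° = -1.107466 rad
cos θ = 0.446930, sin θ = -0.894569 (intermediates below are computed at full precision and shown rounded to 5 d.p.)
v1: (-3.5,-2.5) → rotate → (-3.80068,2.01367) → ×s → (-5.73368,3.03781) → (-5.73,3.04)
v2: (0,-4) → rotate → (-3.57828,-1.78772) → ×s → (-5.39816,-2.69694) → (-5.40,-2.70)
v3: (4.5,4.5) → rotate → (6.03674,-2.01438) → ×s → (9.10700,-3.03888) → (9.11,-3.04)
v4: (-0.5,2.5) → rotate → (2.01296,1.56461) → ×s → (3.03674,2.36036) → (3.04,2.36)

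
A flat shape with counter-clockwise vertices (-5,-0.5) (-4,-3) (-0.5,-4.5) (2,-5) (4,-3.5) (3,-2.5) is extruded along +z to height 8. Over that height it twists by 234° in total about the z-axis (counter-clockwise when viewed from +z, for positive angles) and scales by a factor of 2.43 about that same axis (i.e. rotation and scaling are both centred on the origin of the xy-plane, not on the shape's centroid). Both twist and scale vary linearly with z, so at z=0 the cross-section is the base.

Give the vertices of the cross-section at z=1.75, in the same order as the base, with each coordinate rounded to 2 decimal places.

t = z/height = 1.75/8 = 0.21875
s = 1 + (scale-1)·z/height = 1 + (2.43-1)·1.75/8 = 1.312813
θ = twist·z/height = 234°·1.75/8 = 51.1875° = 0.893390 rad
cos θ = 0.626774, sin θ = 0.779201 (intermediates below are computed at full precision and shown rounded to 5 d.p.)
v1: (-5,-0.5) → rotate → (-2.74427,-4.20939) → ×s → (-3.60271,-5.52614) → (-3.60,-5.53)
v2: (-4,-3) → rotate → (-0.16949,-4.99713) → ×s → (-0.22251,-6.56029) → (-0.22,-6.56)
v3: (-0.5,-4.5) → rotate → (3.19302,-3.21008) → ×s → (4.19183,-4.21424) → (4.19,-4.21)
v4: (2,-5) → rotate → (5.14955,-1.57547) → ×s → (6.76040,-2.06829) → (6.76,-2.07)
v5: (4,-3.5) → rotate → (5.23430,0.92310) → ×s → (6.87165,1.21185) → (6.87,1.21)
v6: (3,-2.5) → rotate → (3.82832,0.77067) → ×s → (5.02587,1.01174) → (5.03,1.01)

Cross-section at z=1.75: (-3.60,-5.53) (-0.22,-6.56) (4.19,-4.21) (6.76,-2.07) (6.87,1.21) (5.03,1.01)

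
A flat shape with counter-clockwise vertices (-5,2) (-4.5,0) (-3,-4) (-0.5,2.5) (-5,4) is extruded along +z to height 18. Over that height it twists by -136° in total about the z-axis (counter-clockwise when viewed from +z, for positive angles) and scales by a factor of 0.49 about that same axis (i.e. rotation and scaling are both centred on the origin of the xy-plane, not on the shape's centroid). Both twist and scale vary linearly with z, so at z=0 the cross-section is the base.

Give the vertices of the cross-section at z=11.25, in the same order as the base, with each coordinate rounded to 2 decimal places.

Cross-section at z=11.25: (1.06,3.51) (-0.27,3.05) (-2.89,1.80) (1.67,0.49) (2.42,3.63)

t = z/height = 11.25/18 = 0.625
s = 1 + (scale-1)·z/height = 1 + (0.49-1)·11.25/18 = 0.681250
θ = twist·z/height = -136°·11.25/18 = -85.0000° = -1.483530 rad
cos θ = 0.087156, sin θ = -0.996195 (intermediates below are computed at full precision and shown rounded to 5 d.p.)
v1: (-5,2) → rotate → (1.55661,5.15528) → ×s → (1.06044,3.51204) → (1.06,3.51)
v2: (-4.5,0) → rotate → (-0.39220,4.48288) → ×s → (-0.26719,3.05396) → (-0.27,3.05)
v3: (-3,-4) → rotate → (-4.24625,2.63996) → ×s → (-2.89276,1.79847) → (-2.89,1.80)
v4: (-0.5,2.5) → rotate → (2.44691,0.71599) → ×s → (1.66696,0.48777) → (1.67,0.49)
v5: (-5,4) → rotate → (3.54900,5.32960) → ×s → (2.41776,3.63079) → (2.42,3.63)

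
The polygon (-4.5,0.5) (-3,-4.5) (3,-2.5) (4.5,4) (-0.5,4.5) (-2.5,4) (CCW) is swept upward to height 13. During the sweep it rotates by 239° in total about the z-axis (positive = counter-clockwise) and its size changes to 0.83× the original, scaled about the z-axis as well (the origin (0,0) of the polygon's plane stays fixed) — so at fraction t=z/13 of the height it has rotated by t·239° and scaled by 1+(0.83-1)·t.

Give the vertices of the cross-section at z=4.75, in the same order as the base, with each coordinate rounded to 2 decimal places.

t = z/height = 4.75/13 = 0.365385
s = 1 + (scale-1)·z/height = 1 + (0.83-1)·4.75/13 = 0.937885
θ = twist·z/height = 239°·4.75/13 = 87.3269° = 1.524142 rad
cos θ = 0.046637, sin θ = 0.998912 (intermediates below are computed at full precision and shown rounded to 5 d.p.)
v1: (-4.5,0.5) → rotate → (-0.70932,-4.47179) → ×s → (-0.66526,-4.19402) → (-0.67,-4.19)
v2: (-3,-4.5) → rotate → (4.35519,-3.20660) → ×s → (4.08467,-3.00742) → (4.08,-3.01)
v3: (3,-2.5) → rotate → (2.63719,2.88014) → ×s → (2.47338,2.70124) → (2.47,2.70)
v4: (4.5,4) → rotate → (-3.78578,4.68165) → ×s → (-3.55063,4.39085) → (-3.55,4.39)
v5: (-0.5,4.5) → rotate → (-4.51842,-0.28959) → ×s → (-4.23776,-0.27160) → (-4.24,-0.27)
v6: (-2.5,4) → rotate → (-4.11224,-2.31073) → ×s → (-3.85681,-2.16720) → (-3.86,-2.17)

Cross-section at z=4.75: (-0.67,-4.19) (4.08,-3.01) (2.47,2.70) (-3.55,4.39) (-4.24,-0.27) (-3.86,-2.17)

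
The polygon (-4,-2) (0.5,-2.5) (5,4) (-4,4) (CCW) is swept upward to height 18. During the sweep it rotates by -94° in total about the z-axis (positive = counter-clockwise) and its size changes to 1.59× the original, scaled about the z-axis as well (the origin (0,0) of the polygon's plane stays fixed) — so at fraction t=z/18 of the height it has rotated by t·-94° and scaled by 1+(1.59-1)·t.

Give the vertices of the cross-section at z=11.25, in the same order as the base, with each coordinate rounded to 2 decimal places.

t = z/height = 11.25/18 = 0.625
s = 1 + (scale-1)·z/height = 1 + (1.59-1)·11.25/18 = 1.368750
θ = twist·z/height = -94°·11.25/18 = -58.7500° = -1.025381 rad
cos θ = 0.518773, sin θ = -0.854912 (intermediates below are computed at full precision and shown rounded to 5 d.p.)
v1: (-4,-2) → rotate → (-3.78492,2.38210) → ×s → (-5.18060,3.26050) → (-5.18,3.26)
v2: (0.5,-2.5) → rotate → (-1.87789,-1.72439) → ×s → (-2.57037,-2.36026) → (-2.57,-2.36)
v3: (5,4) → rotate → (6.01351,-2.19947) → ×s → (8.23100,-3.01052) → (8.23,-3.01)
v4: (-4,4) → rotate → (1.34455,5.49474) → ×s → (1.84036,7.52093) → (1.84,7.52)

Cross-section at z=11.25: (-5.18,3.26) (-2.57,-2.36) (8.23,-3.01) (1.84,7.52)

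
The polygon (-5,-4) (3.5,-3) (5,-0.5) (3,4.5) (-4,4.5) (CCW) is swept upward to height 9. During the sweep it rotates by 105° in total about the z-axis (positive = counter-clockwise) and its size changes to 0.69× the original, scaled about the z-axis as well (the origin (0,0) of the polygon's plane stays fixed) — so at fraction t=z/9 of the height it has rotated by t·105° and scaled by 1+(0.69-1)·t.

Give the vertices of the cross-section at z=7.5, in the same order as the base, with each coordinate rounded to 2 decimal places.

t = z/height = 7.5/9 = 0.833333
s = 1 + (scale-1)·z/height = 1 + (0.69-1)·7.5/9 = 0.741667
θ = twist·z/height = 105°·7.5/9 = 87.5000° = 1.527163 rad
cos θ = 0.043619, sin θ = 0.999048 (intermediates below are computed at full precision and shown rounded to 5 d.p.)
v1: (-5,-4) → rotate → (3.77810,-5.16972) → ×s → (2.80209,-3.83421) → (2.80,-3.83)
v2: (3.5,-3) → rotate → (3.14981,3.36581) → ×s → (2.33611,2.49631) → (2.34,2.50)
v3: (5,-0.5) → rotate → (0.71762,4.97343) → ×s → (0.53224,3.68863) → (0.53,3.69)
v4: (3,4.5) → rotate → (-4.36486,3.19343) → ×s → (-3.23727,2.36846) → (-3.24,2.37)
v5: (-4,4.5) → rotate → (-4.67019,-3.79991) → ×s → (-3.46373,-2.81826) → (-3.46,-2.82)

Cross-section at z=7.5: (2.80,-3.83) (2.34,2.50) (0.53,3.69) (-3.24,2.37) (-3.46,-2.82)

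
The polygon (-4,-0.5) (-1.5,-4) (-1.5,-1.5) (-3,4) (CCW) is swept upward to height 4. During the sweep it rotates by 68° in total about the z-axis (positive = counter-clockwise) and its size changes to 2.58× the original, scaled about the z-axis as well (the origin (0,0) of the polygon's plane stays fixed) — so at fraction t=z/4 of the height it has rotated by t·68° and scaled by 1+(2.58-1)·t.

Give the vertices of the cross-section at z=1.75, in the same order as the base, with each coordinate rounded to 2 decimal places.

t = z/height = 1.75/4 = 0.4375
s = 1 + (scale-1)·z/height = 1 + (2.58-1)·1.75/4 = 1.691250
θ = twist·z/height = 68°·1.75/4 = 29.7500° = 0.519235 rad
cos θ = 0.868199, sin θ = 0.496217 (intermediates below are computed at full precision and shown rounded to 5 d.p.)
v1: (-4,-0.5) → rotate → (-3.22469,-2.41897) → ×s → (-5.45375,-4.09108) → (-5.45,-4.09)
v2: (-1.5,-4) → rotate → (0.68257,-4.21712) → ×s → (1.15439,-7.13220) → (1.15,-7.13)
v3: (-1.5,-1.5) → rotate → (-0.55797,-2.04662) → ×s → (-0.94367,-3.46135) → (-0.94,-3.46)
v4: (-3,4) → rotate → (-4.58946,1.98415) → ×s → (-7.76193,3.35569) → (-7.76,3.36)

Cross-section at z=1.75: (-5.45,-4.09) (1.15,-7.13) (-0.94,-3.46) (-7.76,3.36)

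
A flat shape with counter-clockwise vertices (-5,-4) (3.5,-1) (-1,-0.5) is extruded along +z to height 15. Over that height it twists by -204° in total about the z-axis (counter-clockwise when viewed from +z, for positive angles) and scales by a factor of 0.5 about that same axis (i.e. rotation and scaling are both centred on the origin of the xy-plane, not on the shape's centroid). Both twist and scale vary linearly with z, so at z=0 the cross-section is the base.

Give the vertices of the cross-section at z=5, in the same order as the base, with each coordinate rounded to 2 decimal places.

Cross-section at z=5: (-4.65,2.61) (0.32,-3.02) (-0.70,0.62)

t = z/height = 5/15 = 0.333333
s = 1 + (scale-1)·z/height = 1 + (0.5-1)·5/15 = 0.833333
θ = twist·z/height = -204°·5/15 = -68.0000° = -1.186824 rad
cos θ = 0.374607, sin θ = -0.927184 (intermediates below are computed at full precision and shown rounded to 5 d.p.)
v1: (-5,-4) → rotate → (-5.58177,3.13749) → ×s → (-4.65147,2.61458) → (-4.65,2.61)
v2: (3.5,-1) → rotate → (0.38394,-3.61975) → ×s → (0.31995,-3.01646) → (0.32,-3.02)
v3: (-1,-0.5) → rotate → (-0.83820,0.73988) → ×s → (-0.69850,0.61657) → (-0.70,0.62)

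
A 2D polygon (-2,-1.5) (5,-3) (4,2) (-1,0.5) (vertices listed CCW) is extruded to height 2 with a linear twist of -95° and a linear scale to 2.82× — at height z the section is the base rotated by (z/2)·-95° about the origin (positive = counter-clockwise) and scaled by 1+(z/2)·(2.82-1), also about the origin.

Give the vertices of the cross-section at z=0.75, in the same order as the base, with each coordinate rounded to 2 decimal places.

Cross-section at z=0.75: (-4.21,-0.09) (3.90,-9.00) (7.43,-1.18) (-0.88,1.66)

t = z/height = 0.75/2 = 0.375
s = 1 + (scale-1)·z/height = 1 + (2.82-1)·0.75/2 = 1.682500
θ = twist·z/height = -95°·0.75/2 = -35.6250° = -0.621774 rad
cos θ = 0.812847, sin θ = -0.582478 (intermediates below are computed at full precision and shown rounded to 5 d.p.)
v1: (-2,-1.5) → rotate → (-2.49941,-0.05431) → ×s → (-4.20526,-0.09138) → (-4.21,-0.09)
v2: (5,-3) → rotate → (2.31680,-5.35093) → ×s → (3.89802,-9.00294) → (3.90,-9.00)
v3: (4,2) → rotate → (4.41634,-0.70422) → ×s → (7.43050,-1.18485) → (7.43,-1.18)
v4: (-1,0.5) → rotate → (-0.52161,0.98890) → ×s → (-0.87761,1.66383) → (-0.88,1.66)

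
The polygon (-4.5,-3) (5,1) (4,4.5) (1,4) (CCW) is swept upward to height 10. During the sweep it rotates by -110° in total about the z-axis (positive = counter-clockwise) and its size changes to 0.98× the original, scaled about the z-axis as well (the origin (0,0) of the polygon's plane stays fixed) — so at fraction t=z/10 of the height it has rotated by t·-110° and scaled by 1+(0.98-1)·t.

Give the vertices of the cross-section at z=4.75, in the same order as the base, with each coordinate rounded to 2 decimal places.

Cross-section at z=4.75: (-5.08,1.71) (3.82,-3.31) (5.95,-0.40) (3.74,1.64)

t = z/height = 4.75/10 = 0.475
s = 1 + (scale-1)·z/height = 1 + (0.98-1)·4.75/10 = 0.990500
θ = twist·z/height = -110°·4.75/10 = -52.2500° = -0.911935 rad
cos θ = 0.612217, sin θ = -0.790690 (intermediates below are computed at full precision and shown rounded to 5 d.p.)
v1: (-4.5,-3) → rotate → (-5.12705,1.72145) → ×s → (-5.07834,1.70510) → (-5.08,1.71)
v2: (5,1) → rotate → (3.85178,-3.34123) → ×s → (3.81518,-3.30949) → (3.82,-3.31)
v3: (4,4.5) → rotate → (6.00697,-0.40778) → ×s → (5.94991,-0.40391) → (5.95,-0.40)
v4: (1,4) → rotate → (3.77498,1.65818) → ×s → (3.73911,1.64243) → (3.74,1.64)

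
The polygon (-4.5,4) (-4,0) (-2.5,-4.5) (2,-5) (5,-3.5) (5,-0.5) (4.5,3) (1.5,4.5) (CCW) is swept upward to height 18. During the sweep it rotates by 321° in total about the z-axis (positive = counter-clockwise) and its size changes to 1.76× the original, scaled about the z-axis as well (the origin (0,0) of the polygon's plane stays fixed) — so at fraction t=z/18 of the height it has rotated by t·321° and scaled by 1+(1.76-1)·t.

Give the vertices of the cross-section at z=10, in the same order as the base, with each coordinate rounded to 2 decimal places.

t = z/height = 10/18 = 0.555556
s = 1 + (scale-1)·z/height = 1 + (1.76-1)·10/18 = 1.422222
θ = twist·z/height = 321°·10/18 = 178.3333° = 3.112504 rad
cos θ = -0.999577, sin θ = 0.029085 (intermediates below are computed at full precision and shown rounded to 5 d.p.)
v1: (-4.5,4) → rotate → (4.38176,-4.12919) → ×s → (6.23183,-5.87262) → (6.23,-5.87)
v2: (-4,0) → rotate → (3.99831,-0.11634) → ×s → (5.68648,-0.16546) → (5.69,-0.17)
v3: (-2.5,-4.5) → rotate → (2.62982,4.42538) → ×s → (3.74019,6.29388) → (3.74,6.29)
v4: (2,-5) → rotate → (-1.85373,5.05605) → ×s → (-2.63642,7.19083) → (-2.64,7.19)
v5: (5,-3.5) → rotate → (-4.89609,3.64394) → ×s → (-6.96333,5.18250) → (-6.96,5.18)
v6: (5,-0.5) → rotate → (-4.98334,0.64521) → ×s → (-7.08742,0.91763) → (-7.09,0.92)
v7: (4.5,3) → rotate → (-4.58535,-2.86785) → ×s → (-6.52139,-4.07872) → (-6.52,-4.08)
v8: (1.5,4.5) → rotate → (-1.63025,-4.45447) → ×s → (-2.31857,-6.33525) → (-2.32,-6.34)

Cross-section at z=10: (6.23,-5.87) (5.69,-0.17) (3.74,6.29) (-2.64,7.19) (-6.96,5.18) (-7.09,0.92) (-6.52,-4.08) (-2.32,-6.34)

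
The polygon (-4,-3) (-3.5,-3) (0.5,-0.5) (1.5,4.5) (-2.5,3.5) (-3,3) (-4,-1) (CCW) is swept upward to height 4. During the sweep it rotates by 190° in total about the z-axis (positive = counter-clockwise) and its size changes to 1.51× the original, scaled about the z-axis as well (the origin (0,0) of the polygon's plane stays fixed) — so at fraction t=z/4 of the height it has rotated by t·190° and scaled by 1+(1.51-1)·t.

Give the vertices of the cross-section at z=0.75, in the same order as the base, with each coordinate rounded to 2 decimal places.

Cross-section at z=0.75: (-1.65,-5.22) (-1.20,-4.91) (0.76,-0.13) (-1.54,4.96) (-4.46,1.52) (-4.59,0.76) (-2.92,-3.44)

t = z/height = 0.75/4 = 0.1875
s = 1 + (scale-1)·z/height = 1 + (1.51-1)·0.75/4 = 1.095625
θ = twist·z/height = 190°·0.75/4 = 35.6250° = 0.621774 rad
cos θ = 0.812847, sin θ = 0.582478 (intermediates below are computed at full precision and shown rounded to 5 d.p.)
v1: (-4,-3) → rotate → (-1.50395,-4.76845) → ×s → (-1.64777,-5.22443) → (-1.65,-5.22)
v2: (-3.5,-3) → rotate → (-1.09753,-4.47721) → ×s → (-1.20248,-4.90535) → (-1.20,-4.91)
v3: (0.5,-0.5) → rotate → (0.69766,-0.11518) → ×s → (0.76438,-0.12620) → (0.76,-0.13)
v4: (1.5,4.5) → rotate → (-1.40188,4.53153) → ×s → (-1.53593,4.96485) → (-1.54,4.96)
v5: (-2.5,3.5) → rotate → (-4.07079,1.38877) → ×s → (-4.46006,1.52157) → (-4.46,1.52)
v6: (-3,3) → rotate → (-4.18597,0.69111) → ×s → (-4.58626,0.75719) → (-4.59,0.76)
v7: (-4,-1) → rotate → (-2.66891,-3.14276) → ×s → (-2.92412,-3.44328) → (-2.92,-3.44)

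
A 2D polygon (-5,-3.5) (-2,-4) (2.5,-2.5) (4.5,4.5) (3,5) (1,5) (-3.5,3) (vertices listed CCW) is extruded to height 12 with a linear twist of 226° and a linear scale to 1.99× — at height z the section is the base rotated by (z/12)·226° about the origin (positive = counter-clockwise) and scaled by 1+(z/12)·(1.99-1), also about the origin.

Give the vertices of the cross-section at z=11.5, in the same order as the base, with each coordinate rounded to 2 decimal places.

t = z/height = 11.5/12 = 0.958333
s = 1 + (scale-1)·z/height = 1 + (1.99-1)·11.5/12 = 1.948750
θ = twist·z/height = 226°·11.5/12 = 216.5833° = 3.780092 rad
cos θ = -0.802991, sin θ = -0.595991 (intermediates below are computed at full precision and shown rounded to 5 d.p.)
v1: (-5,-3.5) → rotate → (1.92898,5.79042) → ×s → (3.75911,11.28409) → (3.76,11.28)
v2: (-2,-4) → rotate → (-0.77798,4.40395) → ×s → (-1.51610,8.58219) → (-1.52,8.58)
v3: (2.5,-2.5) → rotate → (-3.49746,0.51750) → ×s → (-6.81567,1.00848) → (-6.82,1.01)
v4: (4.5,4.5) → rotate → (-0.93150,-6.29542) → ×s → (-1.81526,-12.26820) → (-1.82,-12.27)
v5: (3,5) → rotate → (0.57098,-5.80293) → ×s → (1.11271,-11.30846) → (1.11,-11.31)
v6: (1,5) → rotate → (2.17697,-4.61095) → ×s → (4.24236,-8.98558) → (4.24,-8.99)
v7: (-3.5,3) → rotate → (4.59844,-0.32300) → ×s → (8.96121,-0.62945) → (8.96,-0.63)

Cross-section at z=11.5: (3.76,11.28) (-1.52,8.58) (-6.82,1.01) (-1.82,-12.27) (1.11,-11.31) (4.24,-8.99) (8.96,-0.63)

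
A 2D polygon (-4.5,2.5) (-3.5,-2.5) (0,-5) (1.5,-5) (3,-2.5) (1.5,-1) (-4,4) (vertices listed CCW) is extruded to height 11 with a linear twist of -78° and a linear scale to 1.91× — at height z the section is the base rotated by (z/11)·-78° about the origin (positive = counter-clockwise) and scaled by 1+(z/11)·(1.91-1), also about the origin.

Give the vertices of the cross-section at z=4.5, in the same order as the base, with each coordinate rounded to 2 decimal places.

t = z/height = 4.5/11 = 0.409091
s = 1 + (scale-1)·z/height = 1 + (1.91-1)·4.5/11 = 1.372273
θ = twist·z/height = -78°·4.5/11 = -31.9091° = -0.556919 rad
cos θ = 0.848888, sin θ = -0.528573 (intermediates below are computed at full precision and shown rounded to 5 d.p.)
v1: (-4.5,2.5) → rotate → (-2.49856,4.50080) → ×s → (-3.42871,6.17632) → (-3.43,6.18)
v2: (-3.5,-2.5) → rotate → (-4.29254,-0.27221) → ×s → (-5.89054,-0.37355) → (-5.89,-0.37)
v3: (0,-5) → rotate → (-2.64287,-4.24444) → ×s → (-3.62673,-5.82453) → (-3.63,-5.82)
v4: (1.5,-5) → rotate → (-1.36953,-5.03730) → ×s → (-1.87937,-6.91255) → (-1.88,-6.91)
v5: (3,-2.5) → rotate → (1.22523,-3.70794) → ×s → (1.68135,-5.08830) → (1.68,-5.09)
v6: (1.5,-1) → rotate → (0.74476,-1.64175) → ×s → (1.02201,-2.25293) → (1.02,-2.25)
v7: (-4,4) → rotate → (-1.28126,5.50984) → ×s → (-1.75824,7.56101) → (-1.76,7.56)

Cross-section at z=4.5: (-3.43,6.18) (-5.89,-0.37) (-3.63,-5.82) (-1.88,-6.91) (1.68,-5.09) (1.02,-2.25) (-1.76,7.56)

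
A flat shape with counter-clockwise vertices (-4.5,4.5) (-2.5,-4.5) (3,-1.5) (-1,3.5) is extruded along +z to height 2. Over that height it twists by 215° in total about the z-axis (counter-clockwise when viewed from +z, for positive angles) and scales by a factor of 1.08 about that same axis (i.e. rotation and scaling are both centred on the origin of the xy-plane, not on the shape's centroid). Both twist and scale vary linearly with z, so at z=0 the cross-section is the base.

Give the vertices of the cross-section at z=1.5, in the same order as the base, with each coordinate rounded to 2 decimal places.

Cross-section at z=1.5: (2.98,-6.05) (4.04,3.67) (-2.50,2.53) (-0.19,-3.85)

t = z/height = 1.5/2 = 0.75
s = 1 + (scale-1)·z/height = 1 + (1.08-1)·1.5/2 = 1.060000
θ = twist·z/height = 215°·1.5/2 = 161.2500° = 2.814343 rad
cos θ = -0.946930, sin θ = 0.321439 (intermediates below are computed at full precision and shown rounded to 5 d.p.)
v1: (-4.5,4.5) → rotate → (2.81471,-5.70766) → ×s → (2.98359,-6.05012) → (2.98,-6.05)
v2: (-2.5,-4.5) → rotate → (3.81380,3.45759) → ×s → (4.04263,3.66504) → (4.04,3.67)
v3: (3,-1.5) → rotate → (-2.35863,2.38471) → ×s → (-2.50015,2.52780) → (-2.50,2.53)
v4: (-1,3.5) → rotate → (-0.17811,-3.63569) → ×s → (-0.18879,-3.85384) → (-0.19,-3.85)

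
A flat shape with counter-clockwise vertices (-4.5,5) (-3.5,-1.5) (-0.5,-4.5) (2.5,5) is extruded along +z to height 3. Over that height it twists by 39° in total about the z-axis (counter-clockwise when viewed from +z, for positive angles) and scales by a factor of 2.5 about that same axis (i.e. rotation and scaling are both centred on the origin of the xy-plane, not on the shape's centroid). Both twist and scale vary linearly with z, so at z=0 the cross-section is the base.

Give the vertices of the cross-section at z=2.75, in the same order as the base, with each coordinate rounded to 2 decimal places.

Cross-section at z=2.75: (-15.61,3.39) (-4.66,-7.75) (5.28,-9.37) (-2.12,13.11)

t = z/height = 2.75/3 = 0.916667
s = 1 + (scale-1)·z/height = 1 + (2.5-1)·2.75/3 = 2.375000
θ = twist·z/height = 39°·2.75/3 = 35.7500° = 0.623955 rad
cos θ = 0.811574, sin θ = 0.584250 (intermediates below are computed at full precision and shown rounded to 5 d.p.)
v1: (-4.5,5) → rotate → (-6.57333,1.42875) → ×s → (-15.61166,3.39327) → (-15.61,3.39)
v2: (-3.5,-1.5) → rotate → (-1.96413,-3.26223) → ×s → (-4.66482,-7.74781) → (-4.66,-7.75)
v3: (-0.5,-4.5) → rotate → (2.22334,-3.94421) → ×s → (5.28042,-9.36749) → (5.28,-9.37)
v4: (2.5,5) → rotate → (-0.89231,5.51849) → ×s → (-2.11924,13.10642) → (-2.12,13.11)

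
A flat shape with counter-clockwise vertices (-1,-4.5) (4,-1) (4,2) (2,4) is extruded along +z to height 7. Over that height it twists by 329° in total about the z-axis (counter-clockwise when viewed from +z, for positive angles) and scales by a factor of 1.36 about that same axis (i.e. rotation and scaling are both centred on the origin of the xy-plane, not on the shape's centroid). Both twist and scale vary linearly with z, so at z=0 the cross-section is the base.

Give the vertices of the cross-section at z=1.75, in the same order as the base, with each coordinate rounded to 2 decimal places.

t = z/height = 1.75/7 = 0.25
s = 1 + (scale-1)·z/height = 1 + (1.36-1)·1.75/7 = 1.090000
θ = twist·z/height = 329°·1.75/7 = 82.2500° = 1.435533 rad
cos θ = 0.134851, sin θ = 0.990866 (intermediates below are computed at full precision and shown rounded to 5 d.p.)
v1: (-1,-4.5) → rotate → (4.32405,-1.59770) → ×s → (4.71321,-1.74149) → (4.71,-1.74)
v2: (4,-1) → rotate → (1.53027,3.82861) → ×s → (1.66799,4.17319) → (1.67,4.17)
v3: (4,2) → rotate → (-1.44233,4.23317) → ×s → (-1.57214,4.61415) → (-1.57,4.61)
v4: (2,4) → rotate → (-3.69376,2.52114) → ×s → (-4.02620,2.74804) → (-4.03,2.75)

Cross-section at z=1.75: (4.71,-1.74) (1.67,4.17) (-1.57,4.61) (-4.03,2.75)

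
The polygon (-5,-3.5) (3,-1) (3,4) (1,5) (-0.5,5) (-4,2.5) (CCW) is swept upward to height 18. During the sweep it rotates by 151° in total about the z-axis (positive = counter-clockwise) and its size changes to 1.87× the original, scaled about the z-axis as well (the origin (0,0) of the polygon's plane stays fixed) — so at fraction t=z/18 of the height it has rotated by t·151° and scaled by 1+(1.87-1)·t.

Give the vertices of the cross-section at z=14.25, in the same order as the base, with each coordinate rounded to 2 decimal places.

Cross-section at z=14.25: (9.31,-4.43) (-1.03,5.24) (-8.37,1.08) (-8.18,-2.69) (-6.93,-4.90) (-0.34,-7.96)

t = z/height = 14.25/18 = 0.791667
s = 1 + (scale-1)·z/height = 1 + (1.87-1)·14.25/18 = 1.688750
θ = twist·z/height = 151°·14.25/18 = 119.5417° = 2.086396 rad
cos θ = -0.493056, sin θ = 0.869997 (intermediates below are computed at full precision and shown rounded to 5 d.p.)
v1: (-5,-3.5) → rotate → (5.51027,-2.62429) → ×s → (9.30547,-4.43177) → (9.31,-4.43)
v2: (3,-1) → rotate → (-0.60917,3.10305) → ×s → (-1.02874,5.24027) → (-1.03,5.24)
v3: (3,4) → rotate → (-4.95916,0.63777) → ×s → (-8.37478,1.07703) → (-8.37,1.08)
v4: (1,5) → rotate → (-4.84304,-1.59528) → ×s → (-8.17869,-2.69404) → (-8.18,-2.69)
v5: (-0.5,5) → rotate → (-4.10346,-2.90028) → ×s → (-6.92972,-4.89785) → (-6.93,-4.90)
v6: (-4,2.5) → rotate → (-0.20277,-4.71263) → ×s → (-0.34242,-7.95845) → (-0.34,-7.96)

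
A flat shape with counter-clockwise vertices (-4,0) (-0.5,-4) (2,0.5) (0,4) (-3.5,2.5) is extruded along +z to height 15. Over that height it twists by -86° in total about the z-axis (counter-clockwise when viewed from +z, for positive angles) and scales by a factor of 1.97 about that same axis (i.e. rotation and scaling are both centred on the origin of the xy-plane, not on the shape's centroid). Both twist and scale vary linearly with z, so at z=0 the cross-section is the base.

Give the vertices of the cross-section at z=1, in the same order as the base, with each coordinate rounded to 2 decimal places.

Cross-section at z=1: (-4.24,0.43) (-0.96,-4.18) (2.17,0.32) (0.43,4.24) (-3.44,3.02)

t = z/height = 1/15 = 0.0666667
s = 1 + (scale-1)·z/height = 1 + (1.97-1)·1/15 = 1.064667
θ = twist·z/height = -86°·1/15 = -5.7333° = -0.100066 rad
cos θ = 0.994998, sin θ = -0.099899 (intermediates below are computed at full precision and shown rounded to 5 d.p.)
v1: (-4,0) → rotate → (-3.97999,0.39959) → ×s → (-4.23736,0.42543) → (-4.24,0.43)
v2: (-0.5,-4) → rotate → (-0.89709,-3.93004) → ×s → (-0.95511,-4.18418) → (-0.96,-4.18)
v3: (2,0.5) → rotate → (2.03994,0.29770) → ×s → (2.17186,0.31695) → (2.17,0.32)
v4: (0,4) → rotate → (0.39959,3.97999) → ×s → (0.42543,4.23736) → (0.43,4.24)
v5: (-3.5,2.5) → rotate → (-3.23275,2.83714) → ×s → (-3.44180,3.02061) → (-3.44,3.02)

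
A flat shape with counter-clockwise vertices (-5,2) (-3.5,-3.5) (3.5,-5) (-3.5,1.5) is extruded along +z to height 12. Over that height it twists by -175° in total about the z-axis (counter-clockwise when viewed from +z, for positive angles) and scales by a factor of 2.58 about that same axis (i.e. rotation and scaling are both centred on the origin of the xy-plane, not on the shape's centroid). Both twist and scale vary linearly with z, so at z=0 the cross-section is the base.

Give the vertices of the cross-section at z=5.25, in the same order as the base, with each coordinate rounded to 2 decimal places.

t = z/height = 5.25/12 = 0.4375
s = 1 + (scale-1)·z/height = 1 + (2.58-1)·5.25/12 = 1.691250
θ = twist·z/height = -175°·5.25/12 = -76.5625° = -1.336268 rad
cos θ = 0.232385, sin θ = -0.972624 (intermediates below are computed at full precision and shown rounded to 5 d.p.)
v1: (-5,2) → rotate → (0.78333,5.32789) → ×s → (1.32480,9.01079) → (1.32,9.01)
v2: (-3.5,-3.5) → rotate → (-4.21753,2.59084) → ×s → (-7.13290,4.38175) → (-7.13,4.38)
v3: (3.5,-5) → rotate → (-4.04977,-4.56611) → ×s → (-6.84918,-7.72243) → (-6.85,-7.72)
v4: (-3.5,1.5) → rotate → (0.64559,3.75276) → ×s → (1.09185,6.34686) → (1.09,6.35)

Cross-section at z=5.25: (1.32,9.01) (-7.13,4.38) (-6.85,-7.72) (1.09,6.35)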